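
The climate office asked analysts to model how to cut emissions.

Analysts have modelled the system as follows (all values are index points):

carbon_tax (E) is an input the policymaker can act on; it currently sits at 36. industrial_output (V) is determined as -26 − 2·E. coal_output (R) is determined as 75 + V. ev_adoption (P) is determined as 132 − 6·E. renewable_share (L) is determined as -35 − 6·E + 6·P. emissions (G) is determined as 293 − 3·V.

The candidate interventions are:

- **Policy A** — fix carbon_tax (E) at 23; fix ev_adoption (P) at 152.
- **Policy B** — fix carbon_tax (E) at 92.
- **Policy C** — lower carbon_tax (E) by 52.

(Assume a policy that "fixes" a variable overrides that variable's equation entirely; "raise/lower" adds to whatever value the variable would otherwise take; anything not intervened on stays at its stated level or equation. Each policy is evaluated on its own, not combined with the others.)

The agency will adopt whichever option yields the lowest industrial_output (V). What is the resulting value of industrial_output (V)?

Policy A (E := 23, P := 152):
  E = 23
  V = -26 − 2·23 = -72
Policy B (E := 92):
  E = 92
  V = -26 − 2·92 = -210
Policy C (E − 52):
  E = 36 − 52 = -16
  V = -26 − 2·(-16) = 6
Comparing — Policy A: V=-72, Policy B: V=-210, Policy C: V=6. Lowest is -210 (Policy B).

-210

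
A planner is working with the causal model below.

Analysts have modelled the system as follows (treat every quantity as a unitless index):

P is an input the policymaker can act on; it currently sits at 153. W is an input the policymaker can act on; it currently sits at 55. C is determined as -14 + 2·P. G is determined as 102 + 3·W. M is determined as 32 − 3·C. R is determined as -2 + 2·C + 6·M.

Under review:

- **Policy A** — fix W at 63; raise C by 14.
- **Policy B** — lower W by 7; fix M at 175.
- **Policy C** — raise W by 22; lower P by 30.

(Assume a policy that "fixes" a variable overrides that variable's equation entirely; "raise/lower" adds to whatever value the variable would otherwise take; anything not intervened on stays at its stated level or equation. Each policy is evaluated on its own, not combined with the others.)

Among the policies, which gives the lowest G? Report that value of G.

Policy A (W := 63, C + 14):
  W = 63
  G = 102 + 3·63 = 291
Policy B (W − 7, M := 175):
  W = 55 − 7 = 48
  G = 102 + 3·48 = 246
Policy C (W + 22, P − 30):
  W = 55 + 22 = 77
  G = 102 + 3·77 = 333
Comparing — Policy A: G=291, Policy B: G=246, Policy C: G=333. Lowest is 246 (Policy B).

246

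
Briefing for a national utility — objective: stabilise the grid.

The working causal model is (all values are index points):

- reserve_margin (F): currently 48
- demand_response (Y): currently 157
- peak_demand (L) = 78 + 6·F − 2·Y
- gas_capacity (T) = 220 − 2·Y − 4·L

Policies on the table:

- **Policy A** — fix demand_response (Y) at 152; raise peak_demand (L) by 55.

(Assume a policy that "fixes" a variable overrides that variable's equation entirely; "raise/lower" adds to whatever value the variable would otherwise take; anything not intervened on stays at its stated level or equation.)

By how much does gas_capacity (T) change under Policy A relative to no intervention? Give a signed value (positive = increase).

-250

Baseline:
  F = 48
  Y = 157
  L = 78 + 6·48 − 2·157 = 52
  T = 220 − 2·157 − 4·52 = -302
Policy A (Y := 152, L + 55):
  F = 48
  Y = 152
  L = 78 + 6·48 − 2·152 (+55 from intervention) = 117
  T = 220 − 2·152 − 4·117 = -552
Change in T: -552 − (-302) = -250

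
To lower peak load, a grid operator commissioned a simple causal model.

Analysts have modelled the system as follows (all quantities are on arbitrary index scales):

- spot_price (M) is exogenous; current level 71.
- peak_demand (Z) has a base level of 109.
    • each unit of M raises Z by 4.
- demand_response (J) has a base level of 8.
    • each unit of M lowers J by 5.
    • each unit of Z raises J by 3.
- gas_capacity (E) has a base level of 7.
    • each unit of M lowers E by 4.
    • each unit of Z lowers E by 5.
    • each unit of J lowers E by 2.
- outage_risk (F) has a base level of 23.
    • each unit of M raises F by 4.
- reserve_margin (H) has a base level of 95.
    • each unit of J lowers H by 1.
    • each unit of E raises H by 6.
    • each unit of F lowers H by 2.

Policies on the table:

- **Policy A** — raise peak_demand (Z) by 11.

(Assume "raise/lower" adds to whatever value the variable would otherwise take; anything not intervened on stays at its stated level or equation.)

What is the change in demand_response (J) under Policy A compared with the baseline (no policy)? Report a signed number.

33

Baseline:
  M = 71
  Z = 109 + 4·71 = 393
  J = 8 − 5·71 + 3·393 = 832
Policy A (Z + 11):
  M = 71
  Z = 109 + 4·71 (+11 from intervention) = 404
  J = 8 − 5·71 + 3·404 = 865
Change in J: 865 − 832 = 33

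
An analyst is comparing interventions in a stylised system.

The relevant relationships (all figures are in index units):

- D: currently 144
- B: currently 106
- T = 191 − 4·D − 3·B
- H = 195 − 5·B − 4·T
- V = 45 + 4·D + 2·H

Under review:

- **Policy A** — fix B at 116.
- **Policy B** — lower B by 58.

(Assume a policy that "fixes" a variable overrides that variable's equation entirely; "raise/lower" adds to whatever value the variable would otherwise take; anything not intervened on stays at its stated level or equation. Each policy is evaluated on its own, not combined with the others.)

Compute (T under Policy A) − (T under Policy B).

-204

Policy A (B := 116):
  D = 144
  B = 116
  T = 191 − 4·144 − 3·116 = -733
Policy B (B − 58):
  D = 144
  B = 106 − 58 = 48
  T = 191 − 4·144 − 3·48 = -529
T: -733 − (-529) = -204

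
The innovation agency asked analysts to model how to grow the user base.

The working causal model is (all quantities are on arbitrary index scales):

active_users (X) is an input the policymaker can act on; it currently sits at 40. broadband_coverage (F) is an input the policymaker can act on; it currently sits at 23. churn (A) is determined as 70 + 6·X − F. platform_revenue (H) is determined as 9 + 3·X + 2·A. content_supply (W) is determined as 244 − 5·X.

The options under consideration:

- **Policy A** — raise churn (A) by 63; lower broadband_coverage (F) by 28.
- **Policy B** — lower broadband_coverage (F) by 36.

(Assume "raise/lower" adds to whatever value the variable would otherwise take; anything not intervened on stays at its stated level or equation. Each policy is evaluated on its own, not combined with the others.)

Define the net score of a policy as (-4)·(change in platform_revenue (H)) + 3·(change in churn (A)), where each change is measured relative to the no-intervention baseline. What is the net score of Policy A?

Baseline:
  X = 40
  F = 23
  A = 70 + 6·40 − 23 = 287
  H = 9 + 3·40 + 2·287 = 703
Policy A (A + 63, F − 28):
  X = 40
  F = 23 − 28 = -5
  A = 70 + 6·40 − (-5) (+63 from intervention) = 378
  H = 9 + 3·40 + 2·378 = 885
ΔH = 885 − 703 = 182; ΔA = 378 − 287 = 91
Score = (-4)·182 + 3·91 = -455

-455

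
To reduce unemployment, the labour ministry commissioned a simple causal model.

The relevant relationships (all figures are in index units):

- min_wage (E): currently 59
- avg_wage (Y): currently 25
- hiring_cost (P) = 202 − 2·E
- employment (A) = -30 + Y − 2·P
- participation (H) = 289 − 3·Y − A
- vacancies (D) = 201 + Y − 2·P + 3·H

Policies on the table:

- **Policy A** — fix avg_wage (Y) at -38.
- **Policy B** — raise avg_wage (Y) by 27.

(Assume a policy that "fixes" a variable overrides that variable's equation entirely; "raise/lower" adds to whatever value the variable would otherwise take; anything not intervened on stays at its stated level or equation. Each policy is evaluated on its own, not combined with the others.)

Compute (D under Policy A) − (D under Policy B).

990

Policy A (Y := -38):
  E = 59
  Y = -38
  P = 202 − 2·59 = 84
  A = -30 + (-38) − 2·84 = -236
  H = 289 − 3·(-38) − (-236) = 639
  D = 201 + (-38) − 2·84 + 3·639 = 1912
Policy B (Y + 27):
  E = 59
  Y = 25 + 27 = 52
  P = 202 − 2·59 = 84
  A = -30 + 52 − 2·84 = -146
  H = 289 − 3·52 − (-146) = 279
  D = 201 + 52 − 2·84 + 3·279 = 922
D: 1912 − 922 = 990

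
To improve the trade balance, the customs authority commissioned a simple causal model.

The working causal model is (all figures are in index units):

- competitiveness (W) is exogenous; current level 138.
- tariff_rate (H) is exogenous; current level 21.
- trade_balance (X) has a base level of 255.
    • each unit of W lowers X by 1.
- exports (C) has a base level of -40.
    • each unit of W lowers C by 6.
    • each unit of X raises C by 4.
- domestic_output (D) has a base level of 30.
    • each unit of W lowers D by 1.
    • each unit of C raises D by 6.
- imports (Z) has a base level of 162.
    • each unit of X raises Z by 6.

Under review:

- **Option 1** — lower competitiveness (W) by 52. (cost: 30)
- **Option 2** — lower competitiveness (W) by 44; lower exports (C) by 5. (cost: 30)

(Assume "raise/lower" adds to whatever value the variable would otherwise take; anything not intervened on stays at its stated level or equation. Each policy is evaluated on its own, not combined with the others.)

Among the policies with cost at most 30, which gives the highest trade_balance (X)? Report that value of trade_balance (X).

169

Option 1 (W − 52):
  W = 138 − 52 = 86
  X = 255 − 86 = 169
Option 2 (W − 44, C − 5):
  W = 138 − 44 = 94
  X = 255 − 94 = 161
Comparing — Option 1: X=169, Option 2: X=161. Highest is 169 (Option 1).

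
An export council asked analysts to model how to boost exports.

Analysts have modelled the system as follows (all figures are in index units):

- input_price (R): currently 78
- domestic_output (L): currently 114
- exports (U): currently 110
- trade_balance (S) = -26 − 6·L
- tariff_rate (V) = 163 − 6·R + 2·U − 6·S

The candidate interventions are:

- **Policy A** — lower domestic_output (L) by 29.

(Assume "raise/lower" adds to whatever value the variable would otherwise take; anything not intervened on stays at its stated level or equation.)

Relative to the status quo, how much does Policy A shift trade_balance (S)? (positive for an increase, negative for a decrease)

174

Baseline:
  L = 114
  S = -26 − 6·114 = -710
Policy A (L − 29):
  L = 114 − 29 = 85
  S = -26 − 6·85 = -536
Change in S: -536 − (-710) = 174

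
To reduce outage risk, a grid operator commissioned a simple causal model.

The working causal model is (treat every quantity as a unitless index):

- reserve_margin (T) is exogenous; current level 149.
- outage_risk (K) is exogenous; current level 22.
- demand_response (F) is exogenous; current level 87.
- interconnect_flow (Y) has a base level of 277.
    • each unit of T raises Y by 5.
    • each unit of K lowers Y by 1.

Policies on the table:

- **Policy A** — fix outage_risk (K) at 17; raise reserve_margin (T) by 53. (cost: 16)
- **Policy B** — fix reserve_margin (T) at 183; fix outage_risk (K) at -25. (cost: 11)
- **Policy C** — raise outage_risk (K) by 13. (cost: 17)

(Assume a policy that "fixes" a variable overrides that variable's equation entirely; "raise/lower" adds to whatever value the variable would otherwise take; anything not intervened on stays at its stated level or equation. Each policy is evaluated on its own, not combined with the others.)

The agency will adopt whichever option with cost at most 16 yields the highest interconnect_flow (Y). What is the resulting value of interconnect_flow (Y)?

1270

Policy A (K := 17, T + 53):
  T = 149 + 53 = 202
  K = 17
  Y = 277 + 5·202 − 17 = 1270
Policy B (T := 183, K := -25):
  T = 183
  K = -25
  Y = 277 + 5·183 − (-25) = 1217
Comparing — Policy A: Y=1270, Policy B: Y=1217. Highest is 1270 (Policy A).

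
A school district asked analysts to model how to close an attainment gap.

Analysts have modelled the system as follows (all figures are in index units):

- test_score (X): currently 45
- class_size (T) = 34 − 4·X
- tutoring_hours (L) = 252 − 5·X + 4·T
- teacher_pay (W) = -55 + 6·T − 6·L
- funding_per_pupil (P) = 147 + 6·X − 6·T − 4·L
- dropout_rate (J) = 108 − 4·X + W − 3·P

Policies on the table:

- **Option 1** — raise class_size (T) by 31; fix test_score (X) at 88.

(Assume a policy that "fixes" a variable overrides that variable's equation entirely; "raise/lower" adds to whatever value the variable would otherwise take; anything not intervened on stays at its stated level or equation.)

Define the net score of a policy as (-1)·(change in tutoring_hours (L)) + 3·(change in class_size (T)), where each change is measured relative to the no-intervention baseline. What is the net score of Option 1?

356

Baseline:
  X = 45
  T = 34 − 4·45 = -146
  L = 252 − 5·45 + 4·(-146) = -557
Option 1 (T + 31, X := 88):
  X = 88
  T = 34 − 4·88 (+31 from intervention) = -287
  L = 252 − 5·88 + 4·(-287) = -1336
ΔL = -1336 − (-557) = -779; ΔT = -287 − (-146) = -141
Score = (-1)·(-779) + 3·(-141) = 356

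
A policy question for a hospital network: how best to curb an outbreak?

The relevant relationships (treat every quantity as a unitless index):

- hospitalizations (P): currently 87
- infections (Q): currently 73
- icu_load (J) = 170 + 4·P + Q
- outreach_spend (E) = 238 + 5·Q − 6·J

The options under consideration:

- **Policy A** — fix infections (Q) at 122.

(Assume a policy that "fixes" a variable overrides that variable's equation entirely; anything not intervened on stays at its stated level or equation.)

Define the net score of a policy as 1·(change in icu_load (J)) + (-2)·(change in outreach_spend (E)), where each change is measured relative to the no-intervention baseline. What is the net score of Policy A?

Baseline:
  P = 87
  Q = 73
  J = 170 + 4·87 + 73 = 591
  E = 238 + 5·73 − 6·591 = -2943
Policy A (Q := 122):
  P = 87
  Q = 122
  J = 170 + 4·87 + 122 = 640
  E = 238 + 5·122 − 6·640 = -2992
ΔJ = 640 − 591 = 49; ΔE = -2992 − (-2943) = -49
Score = 1·49 + (-2)·(-49) = 147

147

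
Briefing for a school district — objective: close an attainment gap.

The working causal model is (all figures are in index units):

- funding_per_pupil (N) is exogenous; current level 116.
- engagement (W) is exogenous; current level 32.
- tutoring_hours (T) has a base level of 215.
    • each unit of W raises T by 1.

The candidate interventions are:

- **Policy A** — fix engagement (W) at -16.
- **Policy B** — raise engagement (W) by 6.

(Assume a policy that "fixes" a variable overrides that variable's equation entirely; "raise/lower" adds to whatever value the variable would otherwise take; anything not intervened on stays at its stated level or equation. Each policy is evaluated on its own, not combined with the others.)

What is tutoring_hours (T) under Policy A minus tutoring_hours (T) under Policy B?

-54

Policy A (W := -16):
  W = -16
  T = 215 + (-16) = 199
Policy B (W + 6):
  W = 32 + 6 = 38
  T = 215 + 38 = 253
T: 199 − 253 = -54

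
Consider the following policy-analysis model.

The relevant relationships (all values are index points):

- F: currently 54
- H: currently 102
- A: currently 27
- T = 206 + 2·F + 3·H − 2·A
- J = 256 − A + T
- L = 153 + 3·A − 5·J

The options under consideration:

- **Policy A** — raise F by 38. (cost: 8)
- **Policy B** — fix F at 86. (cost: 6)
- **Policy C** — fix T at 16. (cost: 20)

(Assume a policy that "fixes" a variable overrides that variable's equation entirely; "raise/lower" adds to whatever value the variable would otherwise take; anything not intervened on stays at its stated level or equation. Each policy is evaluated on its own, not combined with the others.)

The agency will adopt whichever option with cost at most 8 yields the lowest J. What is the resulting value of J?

859

Policy A (F + 38):
  F = 54 + 38 = 92
  H = 102
  A = 27
  T = 206 + 2·92 + 3·102 − 2·27 = 642
  J = 256 − 27 + 642 = 871
Policy B (F := 86):
  F = 86
  H = 102
  A = 27
  T = 206 + 2·86 + 3·102 − 2·27 = 630
  J = 256 − 27 + 630 = 859
Comparing — Policy A: J=871, Policy B: J=859. Lowest is 859 (Policy B).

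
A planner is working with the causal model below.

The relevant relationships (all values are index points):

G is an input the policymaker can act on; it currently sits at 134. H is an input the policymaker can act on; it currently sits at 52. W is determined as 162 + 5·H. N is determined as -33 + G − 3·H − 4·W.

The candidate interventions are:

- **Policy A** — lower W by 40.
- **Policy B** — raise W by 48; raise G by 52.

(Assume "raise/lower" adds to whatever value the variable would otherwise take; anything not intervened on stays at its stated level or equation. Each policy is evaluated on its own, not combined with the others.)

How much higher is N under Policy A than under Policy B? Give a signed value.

Policy A (W − 40):
  G = 134
  H = 52
  W = 162 + 5·52 (−40 from intervention) = 382
  N = -33 + 134 − 3·52 − 4·382 = -1583
Policy B (W + 48, G + 52):
  G = 134 + 52 = 186
  H = 52
  W = 162 + 5·52 (+48 from intervention) = 470
  N = -33 + 186 − 3·52 − 4·470 = -1883
N: -1583 − (-1883) = 300

300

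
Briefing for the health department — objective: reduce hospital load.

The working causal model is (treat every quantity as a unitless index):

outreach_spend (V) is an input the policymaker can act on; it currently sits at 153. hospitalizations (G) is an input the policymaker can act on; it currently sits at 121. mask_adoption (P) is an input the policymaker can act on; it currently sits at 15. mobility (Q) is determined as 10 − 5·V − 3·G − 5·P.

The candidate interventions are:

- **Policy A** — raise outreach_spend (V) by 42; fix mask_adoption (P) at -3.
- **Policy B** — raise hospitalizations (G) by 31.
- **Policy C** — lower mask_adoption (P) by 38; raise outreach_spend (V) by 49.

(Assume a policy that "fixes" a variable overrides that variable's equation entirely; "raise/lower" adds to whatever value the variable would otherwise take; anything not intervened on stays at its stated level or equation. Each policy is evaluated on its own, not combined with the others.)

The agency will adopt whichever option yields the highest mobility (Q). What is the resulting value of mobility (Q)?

Policy A (V + 42, P := -3):
  V = 153 + 42 = 195
  G = 121
  P = -3
  Q = 10 − 5·195 − 3·121 − 5·(-3) = -1313
Policy B (G + 31):
  V = 153
  G = 121 + 31 = 152
  P = 15
  Q = 10 − 5·153 − 3·152 − 5·15 = -1286
Policy C (P − 38, V + 49):
  V = 153 + 49 = 202
  G = 121
  P = 15 − 38 = -23
  Q = 10 − 5·202 − 3·121 − 5·(-23) = -1248
Comparing — Policy A: Q=-1313, Policy B: Q=-1286, Policy C: Q=-1248. Highest is -1248 (Policy C).

-1248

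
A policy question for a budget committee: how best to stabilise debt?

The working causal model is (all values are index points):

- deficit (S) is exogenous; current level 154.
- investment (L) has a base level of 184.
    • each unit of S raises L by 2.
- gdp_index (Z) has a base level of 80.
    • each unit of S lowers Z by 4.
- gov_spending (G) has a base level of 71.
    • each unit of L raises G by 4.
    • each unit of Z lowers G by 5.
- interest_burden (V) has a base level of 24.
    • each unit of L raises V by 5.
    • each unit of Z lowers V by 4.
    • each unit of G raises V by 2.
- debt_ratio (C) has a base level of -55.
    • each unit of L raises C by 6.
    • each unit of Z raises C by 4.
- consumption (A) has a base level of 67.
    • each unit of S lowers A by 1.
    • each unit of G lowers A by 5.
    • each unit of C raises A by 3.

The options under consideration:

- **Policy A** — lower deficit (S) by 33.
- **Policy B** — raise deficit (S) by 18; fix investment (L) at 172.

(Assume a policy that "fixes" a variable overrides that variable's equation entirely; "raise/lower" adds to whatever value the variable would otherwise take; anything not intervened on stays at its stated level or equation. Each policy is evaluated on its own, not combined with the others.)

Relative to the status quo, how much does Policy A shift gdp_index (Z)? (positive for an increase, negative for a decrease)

132

Baseline:
  S = 154
  Z = 80 − 4·154 = -536
Policy A (S − 33):
  S = 154 − 33 = 121
  Z = 80 − 4·121 = -404
Change in Z: -404 − (-536) = 132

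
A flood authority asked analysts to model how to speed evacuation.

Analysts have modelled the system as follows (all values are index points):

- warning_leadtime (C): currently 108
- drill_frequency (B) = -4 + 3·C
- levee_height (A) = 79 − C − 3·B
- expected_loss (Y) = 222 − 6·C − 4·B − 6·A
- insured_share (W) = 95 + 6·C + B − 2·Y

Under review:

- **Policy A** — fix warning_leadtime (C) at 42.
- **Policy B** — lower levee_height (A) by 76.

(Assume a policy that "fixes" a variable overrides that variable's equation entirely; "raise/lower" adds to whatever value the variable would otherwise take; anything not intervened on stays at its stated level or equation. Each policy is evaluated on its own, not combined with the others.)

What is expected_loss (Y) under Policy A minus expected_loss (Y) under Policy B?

-3228

Policy A (C := 42):
  C = 42
  B = -4 + 3·42 = 122
  A = 79 − 42 − 3·122 = -329
  Y = 222 − 6·42 − 4·122 − 6·(-329) = 1456
Policy B (A − 76):
  C = 108
  B = -4 + 3·108 = 320
  A = 79 − 108 − 3·320 (−76 from intervention) = -1065
  Y = 222 − 6·108 − 4·320 − 6·(-1065) = 4684
Y: 1456 − 4684 = -3228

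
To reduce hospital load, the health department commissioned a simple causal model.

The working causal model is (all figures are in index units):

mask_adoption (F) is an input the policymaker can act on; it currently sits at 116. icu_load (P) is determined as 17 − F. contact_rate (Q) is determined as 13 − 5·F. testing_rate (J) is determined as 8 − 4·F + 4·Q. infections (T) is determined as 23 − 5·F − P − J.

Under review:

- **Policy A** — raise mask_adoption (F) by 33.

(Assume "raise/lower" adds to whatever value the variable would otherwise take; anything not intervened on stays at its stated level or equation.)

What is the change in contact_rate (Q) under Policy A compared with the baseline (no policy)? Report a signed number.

Baseline:
  F = 116
  Q = 13 − 5·116 = -567
Policy A (F + 33):
  F = 116 + 33 = 149
  Q = 13 − 5·149 = -732
Change in Q: -732 − (-567) = -165

-165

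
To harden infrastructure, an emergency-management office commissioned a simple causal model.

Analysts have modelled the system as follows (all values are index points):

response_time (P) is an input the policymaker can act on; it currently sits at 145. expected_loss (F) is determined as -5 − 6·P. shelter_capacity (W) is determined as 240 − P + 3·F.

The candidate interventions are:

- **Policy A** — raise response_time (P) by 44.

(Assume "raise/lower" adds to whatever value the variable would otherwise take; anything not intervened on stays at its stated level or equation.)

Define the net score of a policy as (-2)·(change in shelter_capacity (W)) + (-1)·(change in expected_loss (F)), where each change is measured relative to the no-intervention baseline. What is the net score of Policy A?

Baseline:
  P = 145
  F = -5 − 6·145 = -875
  W = 240 − 145 + 3·(-875) = -2530
Policy A (P + 44):
  P = 145 + 44 = 189
  F = -5 − 6·189 = -1139
  W = 240 − 189 + 3·(-1139) = -3366
ΔW = -3366 − (-2530) = -836; ΔF = -1139 − (-875) = -264
Score = (-2)·(-836) + (-1)·(-264) = 1936

1936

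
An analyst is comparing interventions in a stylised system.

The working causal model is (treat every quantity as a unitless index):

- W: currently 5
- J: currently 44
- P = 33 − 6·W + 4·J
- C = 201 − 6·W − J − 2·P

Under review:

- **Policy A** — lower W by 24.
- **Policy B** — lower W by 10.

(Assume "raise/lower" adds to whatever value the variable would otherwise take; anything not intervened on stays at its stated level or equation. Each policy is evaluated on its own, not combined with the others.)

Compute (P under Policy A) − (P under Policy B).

Policy A (W − 24):
  W = 5 − 24 = -19
  J = 44
  P = 33 − 6·(-19) + 4·44 = 323
Policy B (W − 10):
  W = 5 − 10 = -5
  J = 44
  P = 33 − 6·(-5) + 4·44 = 239
P: 323 − 239 = 84

84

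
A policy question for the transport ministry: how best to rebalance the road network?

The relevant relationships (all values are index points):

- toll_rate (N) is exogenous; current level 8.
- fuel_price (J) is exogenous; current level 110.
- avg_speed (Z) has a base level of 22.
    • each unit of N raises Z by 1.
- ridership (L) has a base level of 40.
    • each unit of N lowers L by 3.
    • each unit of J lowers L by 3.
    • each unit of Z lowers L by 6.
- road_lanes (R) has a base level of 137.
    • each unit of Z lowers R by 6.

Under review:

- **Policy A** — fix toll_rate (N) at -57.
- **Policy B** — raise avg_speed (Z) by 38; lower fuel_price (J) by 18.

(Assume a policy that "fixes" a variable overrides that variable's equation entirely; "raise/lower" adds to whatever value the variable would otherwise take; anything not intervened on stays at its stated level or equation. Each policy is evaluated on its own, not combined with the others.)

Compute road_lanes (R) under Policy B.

-271

Policy B (Z + 38, J − 18):
  N = 8
  Z = 22 + 8 (+38 from intervention) = 68
  R = 137 − 6·68 = -271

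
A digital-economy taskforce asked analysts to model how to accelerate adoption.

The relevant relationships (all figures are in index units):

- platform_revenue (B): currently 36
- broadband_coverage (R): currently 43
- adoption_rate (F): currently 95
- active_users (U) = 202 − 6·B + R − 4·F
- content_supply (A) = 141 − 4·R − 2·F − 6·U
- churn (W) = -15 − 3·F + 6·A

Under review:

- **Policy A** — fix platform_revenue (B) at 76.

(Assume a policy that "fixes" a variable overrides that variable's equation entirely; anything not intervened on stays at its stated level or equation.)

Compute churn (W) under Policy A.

Policy A (B := 76):
  B = 76
  R = 43
  F = 95
  U = 202 − 6·76 + 43 − 4·95 = -591
  A = 141 − 4·43 − 2·95 − 6·(-591) = 3325
  W = -15 − 3·95 + 6·3325 = 19650

19650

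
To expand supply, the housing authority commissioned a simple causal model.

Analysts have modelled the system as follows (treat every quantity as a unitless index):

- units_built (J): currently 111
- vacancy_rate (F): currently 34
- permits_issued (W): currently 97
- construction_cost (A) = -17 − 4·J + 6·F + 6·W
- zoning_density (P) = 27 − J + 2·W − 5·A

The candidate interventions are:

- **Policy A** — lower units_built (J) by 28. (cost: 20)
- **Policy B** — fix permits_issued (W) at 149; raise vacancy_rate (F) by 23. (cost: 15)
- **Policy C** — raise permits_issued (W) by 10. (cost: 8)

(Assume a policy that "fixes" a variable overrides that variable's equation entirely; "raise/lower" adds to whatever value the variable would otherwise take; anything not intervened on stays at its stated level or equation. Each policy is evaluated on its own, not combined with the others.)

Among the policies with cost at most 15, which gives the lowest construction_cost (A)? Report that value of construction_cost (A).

385

Policy B (W := 149, F + 23):
  J = 111
  F = 34 + 23 = 57
  W = 149
  A = -17 − 4·111 + 6·57 + 6·149 = 775
Policy C (W + 10):
  J = 111
  F = 34
  W = 97 + 10 = 107
  A = -17 − 4·111 + 6·34 + 6·107 = 385
Comparing — Policy B: A=775, Policy C: A=385. Lowest is 385 (Policy C).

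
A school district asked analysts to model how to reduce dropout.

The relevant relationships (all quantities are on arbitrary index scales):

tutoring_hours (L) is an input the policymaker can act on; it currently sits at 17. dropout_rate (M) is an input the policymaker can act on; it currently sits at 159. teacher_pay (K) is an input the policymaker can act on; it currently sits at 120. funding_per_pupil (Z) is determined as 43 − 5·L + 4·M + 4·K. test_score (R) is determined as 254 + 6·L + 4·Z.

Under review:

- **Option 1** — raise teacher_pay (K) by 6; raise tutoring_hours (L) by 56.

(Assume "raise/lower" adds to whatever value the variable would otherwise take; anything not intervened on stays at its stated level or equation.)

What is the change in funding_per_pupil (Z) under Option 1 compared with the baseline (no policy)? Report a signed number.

-256

Baseline:
  L = 17
  M = 159
  K = 120
  Z = 43 − 5·17 + 4·159 + 4·120 = 1074
Option 1 (K + 6, L + 56):
  L = 17 + 56 = 73
  M = 159
  K = 120 + 6 = 126
  Z = 43 − 5·73 + 4·159 + 4·126 = 818
Change in Z: 818 − 1074 = -256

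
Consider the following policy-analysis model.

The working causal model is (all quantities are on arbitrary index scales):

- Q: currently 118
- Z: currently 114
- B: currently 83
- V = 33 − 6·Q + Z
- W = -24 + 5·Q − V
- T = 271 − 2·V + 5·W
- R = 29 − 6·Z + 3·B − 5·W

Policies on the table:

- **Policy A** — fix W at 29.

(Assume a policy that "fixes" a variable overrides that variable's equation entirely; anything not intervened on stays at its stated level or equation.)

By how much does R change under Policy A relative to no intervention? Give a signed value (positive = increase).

5490

Baseline:
  Q = 118
  Z = 114
  B = 83
  V = 33 − 6·118 + 114 = -561
  W = -24 + 5·118 − (-561) = 1127
  R = 29 − 6·114 + 3·83 − 5·1127 = -6041
Policy A (W := 29):
  Q = 118
  Z = 114
  B = 83
  V = 33 − 6·118 + 114 = -561
  W = 29
  R = 29 − 6·114 + 3·83 − 5·29 = -551
Change in R: -551 − (-6041) = 5490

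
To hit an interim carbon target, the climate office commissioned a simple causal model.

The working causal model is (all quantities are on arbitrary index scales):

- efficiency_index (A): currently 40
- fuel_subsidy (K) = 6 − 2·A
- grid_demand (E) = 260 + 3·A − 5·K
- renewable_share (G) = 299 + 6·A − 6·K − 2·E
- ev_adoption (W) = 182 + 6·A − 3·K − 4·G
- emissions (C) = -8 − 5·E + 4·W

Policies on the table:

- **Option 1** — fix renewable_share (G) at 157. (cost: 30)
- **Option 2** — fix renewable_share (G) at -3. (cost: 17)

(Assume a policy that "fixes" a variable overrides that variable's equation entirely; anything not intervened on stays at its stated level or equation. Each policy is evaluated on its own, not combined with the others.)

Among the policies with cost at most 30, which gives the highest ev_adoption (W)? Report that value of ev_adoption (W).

Option 1 (G := 157):
  A = 40
  K = 6 − 2·40 = -74
  E = 260 + 3·40 − 5·(-74) = 750
  G = 157
  W = 182 + 6·40 − 3·(-74) − 4·157 = 16
Option 2 (G := -3):
  A = 40
  K = 6 − 2·40 = -74
  E = 260 + 3·40 − 5·(-74) = 750
  G = -3
  W = 182 + 6·40 − 3·(-74) − 4·(-3) = 656
Comparing — Option 1: W=16, Option 2: W=656. Highest is 656 (Option 2).

656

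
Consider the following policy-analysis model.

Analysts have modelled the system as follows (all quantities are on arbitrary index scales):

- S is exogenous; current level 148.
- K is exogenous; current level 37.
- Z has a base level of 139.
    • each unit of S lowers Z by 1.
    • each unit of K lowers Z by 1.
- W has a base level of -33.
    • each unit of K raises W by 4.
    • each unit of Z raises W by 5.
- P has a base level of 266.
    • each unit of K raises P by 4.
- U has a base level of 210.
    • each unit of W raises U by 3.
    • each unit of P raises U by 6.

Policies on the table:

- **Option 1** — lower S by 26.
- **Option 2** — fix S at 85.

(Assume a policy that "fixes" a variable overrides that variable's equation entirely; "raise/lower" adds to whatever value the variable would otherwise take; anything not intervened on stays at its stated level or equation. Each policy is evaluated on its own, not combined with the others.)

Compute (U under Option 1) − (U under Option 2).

-555

Option 1 (S − 26):
  S = 148 − 26 = 122
  K = 37
  Z = 139 − 122 − 37 = -20
  W = -33 + 4·37 + 5·(-20) = 15
  P = 266 + 4·37 = 414
  U = 210 + 3·15 + 6·414 = 2739
Option 2 (S := 85):
  S = 85
  K = 37
  Z = 139 − 85 − 37 = 17
  W = -33 + 4·37 + 5·17 = 200
  P = 266 + 4·37 = 414
  U = 210 + 3·200 + 6·414 = 3294
U: 2739 − 3294 = -555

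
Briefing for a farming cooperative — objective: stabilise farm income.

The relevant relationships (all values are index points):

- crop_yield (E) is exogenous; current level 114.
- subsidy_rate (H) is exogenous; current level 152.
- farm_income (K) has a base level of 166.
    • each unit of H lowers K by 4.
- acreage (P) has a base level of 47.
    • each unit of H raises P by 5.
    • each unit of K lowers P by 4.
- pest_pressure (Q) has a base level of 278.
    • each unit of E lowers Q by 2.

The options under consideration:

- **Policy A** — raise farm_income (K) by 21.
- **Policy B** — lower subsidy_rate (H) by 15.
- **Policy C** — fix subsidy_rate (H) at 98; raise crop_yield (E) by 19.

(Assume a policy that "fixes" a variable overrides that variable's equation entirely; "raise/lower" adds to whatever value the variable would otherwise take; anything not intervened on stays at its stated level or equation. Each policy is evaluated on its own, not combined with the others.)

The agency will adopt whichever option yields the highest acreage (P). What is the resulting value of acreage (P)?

Policy A (K + 21):
  H = 152
  K = 166 − 4·152 (+21 from intervention) = -421
  P = 47 + 5·152 − 4·(-421) = 2491
Policy B (H − 15):
  H = 152 − 15 = 137
  K = 166 − 4·137 = -382
  P = 47 + 5·137 − 4·(-382) = 2260
Policy C (H := 98, E + 19):
  H = 98
  K = 166 − 4·98 = -226
  P = 47 + 5·98 − 4·(-226) = 1441
Comparing — Policy A: P=2491, Policy B: P=2260, Policy C: P=1441. Highest is 2491 (Policy A).

2491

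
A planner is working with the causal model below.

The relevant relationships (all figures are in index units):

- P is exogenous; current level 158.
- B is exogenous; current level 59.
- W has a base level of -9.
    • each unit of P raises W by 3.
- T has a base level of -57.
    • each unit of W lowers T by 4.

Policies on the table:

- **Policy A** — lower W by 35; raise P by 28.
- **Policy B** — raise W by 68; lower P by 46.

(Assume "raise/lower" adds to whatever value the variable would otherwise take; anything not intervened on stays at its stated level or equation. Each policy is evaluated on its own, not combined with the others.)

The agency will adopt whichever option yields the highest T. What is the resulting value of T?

Policy A (W − 35, P + 28):
  P = 158 + 28 = 186
  W = -9 + 3·186 (−35 from intervention) = 514
  T = -57 − 4·514 = -2113
Policy B (W + 68, P − 46):
  P = 158 − 46 = 112
  W = -9 + 3·112 (+68 from intervention) = 395
  T = -57 − 4·395 = -1637
Comparing — Policy A: T=-2113, Policy B: T=-1637. Highest is -1637 (Policy B).

-1637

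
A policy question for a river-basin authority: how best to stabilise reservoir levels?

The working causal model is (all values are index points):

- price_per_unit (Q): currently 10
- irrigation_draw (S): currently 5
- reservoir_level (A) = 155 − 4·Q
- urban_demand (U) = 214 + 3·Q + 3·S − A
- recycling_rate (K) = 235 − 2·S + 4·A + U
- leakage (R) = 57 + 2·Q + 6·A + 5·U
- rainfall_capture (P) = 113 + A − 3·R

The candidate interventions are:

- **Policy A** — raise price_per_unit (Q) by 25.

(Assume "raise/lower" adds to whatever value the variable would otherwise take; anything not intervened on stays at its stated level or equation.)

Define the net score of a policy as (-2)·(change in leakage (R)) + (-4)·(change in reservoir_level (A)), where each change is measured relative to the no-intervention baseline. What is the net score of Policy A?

-250

Baseline:
  Q = 10
  S = 5
  A = 155 − 4·10 = 115
  U = 214 + 3·10 + 3·5 − 115 = 144
  R = 57 + 2·10 + 6·115 + 5·144 = 1487
Policy A (Q + 25):
  Q = 10 + 25 = 35
  S = 5
  A = 155 − 4·35 = 15
  U = 214 + 3·35 + 3·5 − 15 = 319
  R = 57 + 2·35 + 6·15 + 5·319 = 1812
ΔR = 1812 − 1487 = 325; ΔA = 15 − 115 = -100
Score = (-2)·325 + (-4)·(-100) = -250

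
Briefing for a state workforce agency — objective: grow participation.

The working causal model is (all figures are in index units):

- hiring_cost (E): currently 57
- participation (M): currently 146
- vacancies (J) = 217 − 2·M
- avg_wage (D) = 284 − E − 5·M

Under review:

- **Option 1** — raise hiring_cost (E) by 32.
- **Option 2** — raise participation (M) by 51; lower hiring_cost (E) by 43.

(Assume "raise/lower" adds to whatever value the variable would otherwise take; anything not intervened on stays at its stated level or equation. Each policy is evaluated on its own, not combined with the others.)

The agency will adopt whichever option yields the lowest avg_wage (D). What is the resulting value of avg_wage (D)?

Option 1 (E + 32):
  E = 57 + 32 = 89
  M = 146
  D = 284 − 89 − 5·146 = -535
Option 2 (M + 51, E − 43):
  E = 57 − 43 = 14
  M = 146 + 51 = 197
  D = 284 − 14 − 5·197 = -715
Comparing — Option 1: D=-535, Option 2: D=-715. Lowest is -715 (Option 2).

-715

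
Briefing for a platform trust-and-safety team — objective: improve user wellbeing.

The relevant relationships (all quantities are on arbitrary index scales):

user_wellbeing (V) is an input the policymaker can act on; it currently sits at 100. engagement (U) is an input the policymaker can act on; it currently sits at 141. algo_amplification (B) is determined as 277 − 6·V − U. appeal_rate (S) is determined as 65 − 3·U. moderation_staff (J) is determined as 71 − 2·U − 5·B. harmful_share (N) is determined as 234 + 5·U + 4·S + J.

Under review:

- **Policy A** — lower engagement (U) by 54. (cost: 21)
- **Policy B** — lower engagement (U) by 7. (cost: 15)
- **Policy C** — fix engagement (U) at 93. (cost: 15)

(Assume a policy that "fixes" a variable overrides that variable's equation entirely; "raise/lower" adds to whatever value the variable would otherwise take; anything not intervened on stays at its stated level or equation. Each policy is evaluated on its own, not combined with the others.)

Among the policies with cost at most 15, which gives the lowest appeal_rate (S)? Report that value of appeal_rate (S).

Policy B (U − 7):
  U = 141 − 7 = 134
  S = 65 − 3·134 = -337
Policy C (U := 93):
  U = 93
  S = 65 − 3·93 = -214
Comparing — Policy B: S=-337, Policy C: S=-214. Lowest is -337 (Policy B).

-337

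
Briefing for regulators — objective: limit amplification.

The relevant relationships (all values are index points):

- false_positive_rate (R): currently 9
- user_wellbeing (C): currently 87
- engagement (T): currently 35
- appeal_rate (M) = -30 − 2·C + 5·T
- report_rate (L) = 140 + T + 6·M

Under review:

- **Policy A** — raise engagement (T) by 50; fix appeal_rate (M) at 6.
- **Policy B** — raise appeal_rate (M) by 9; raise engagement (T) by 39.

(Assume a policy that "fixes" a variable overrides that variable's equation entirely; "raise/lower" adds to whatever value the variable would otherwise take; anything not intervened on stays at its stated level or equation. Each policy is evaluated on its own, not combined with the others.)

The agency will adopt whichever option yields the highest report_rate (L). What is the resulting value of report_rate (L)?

Policy A (T + 50, M := 6):
  C = 87
  T = 35 + 50 = 85
  M = 6
  L = 140 + 85 + 6·6 = 261
Policy B (M + 9, T + 39):
  C = 87
  T = 35 + 39 = 74
  M = -30 − 2·87 + 5·74 (+9 from intervention) = 175
  L = 140 + 74 + 6·175 = 1264
Comparing — Policy A: L=261, Policy B: L=1264. Highest is 1264 (Policy B).

1264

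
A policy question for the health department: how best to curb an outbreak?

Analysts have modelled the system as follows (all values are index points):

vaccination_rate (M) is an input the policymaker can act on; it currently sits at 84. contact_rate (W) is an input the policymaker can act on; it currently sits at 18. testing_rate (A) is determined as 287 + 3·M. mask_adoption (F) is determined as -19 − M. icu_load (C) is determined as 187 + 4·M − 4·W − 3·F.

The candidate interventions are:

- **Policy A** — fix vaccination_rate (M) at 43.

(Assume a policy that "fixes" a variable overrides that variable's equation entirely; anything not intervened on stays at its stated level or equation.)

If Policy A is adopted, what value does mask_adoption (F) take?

-62

Policy A (M := 43):
  M = 43
  F = -19 − 43 = -62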